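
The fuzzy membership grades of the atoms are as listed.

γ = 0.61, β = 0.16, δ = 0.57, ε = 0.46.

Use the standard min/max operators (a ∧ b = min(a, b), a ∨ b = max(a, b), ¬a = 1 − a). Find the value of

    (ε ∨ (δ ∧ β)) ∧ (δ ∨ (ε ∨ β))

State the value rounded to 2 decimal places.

δ ∧ β = min(a, b) on (0.57, 0.16) = 0.16
ε ∨ (δ ∧ β) = max(a, b) on (0.46, 0.16) = 0.46
ε ∨ β = max(a, b) on (0.46, 0.16) = 0.46
δ ∨ (ε ∨ β) = max(a, b) on (0.57, 0.46) = 0.57
(ε ∨ (δ ∧ β)) ∧ (δ ∨ (ε ∨ β)) = min(a, b) on (0.46, 0.57) = 0.46

0.46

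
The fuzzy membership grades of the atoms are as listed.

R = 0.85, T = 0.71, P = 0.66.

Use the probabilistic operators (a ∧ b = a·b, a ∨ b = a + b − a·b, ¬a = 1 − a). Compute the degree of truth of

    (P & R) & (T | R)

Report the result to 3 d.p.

P & R = a·b on (0.6600, 0.8500) = 0.5610
T | R = a + b − a·b on (0.7100, 0.8500) = 0.9565
(P & R) & (T | R) = a·b on (0.5610, 0.9565) = 0.5366

0.537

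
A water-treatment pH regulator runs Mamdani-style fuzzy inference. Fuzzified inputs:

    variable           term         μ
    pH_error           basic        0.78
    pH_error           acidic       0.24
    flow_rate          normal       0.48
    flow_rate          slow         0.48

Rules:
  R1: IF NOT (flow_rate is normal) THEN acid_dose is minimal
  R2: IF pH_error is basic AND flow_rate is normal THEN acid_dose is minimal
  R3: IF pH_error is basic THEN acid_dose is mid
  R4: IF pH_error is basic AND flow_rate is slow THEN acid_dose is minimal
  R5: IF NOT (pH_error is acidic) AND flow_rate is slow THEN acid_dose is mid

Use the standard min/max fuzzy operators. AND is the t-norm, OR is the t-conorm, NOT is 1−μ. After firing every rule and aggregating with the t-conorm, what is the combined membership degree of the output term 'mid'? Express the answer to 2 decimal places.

0.78

R1: ¬normal=1−0.48=0.52 → w = 0.52
R2: basic=0.78, normal=0.48; AND[min(a, b)] → w = 0.48
R3: basic=0.78 → w = 0.78
R4: basic=0.78, slow=0.48; AND[min(a, b)] → w = 0.48
R5: ¬acidic=1−0.24=0.76, slow=0.48; AND[min(a, b)] → w = 0.48
Rules with consequent 'mid': {R3, R5} → strengths 0.78, 0.48
Aggregate via t-conorm [max(a, b)]: 0.78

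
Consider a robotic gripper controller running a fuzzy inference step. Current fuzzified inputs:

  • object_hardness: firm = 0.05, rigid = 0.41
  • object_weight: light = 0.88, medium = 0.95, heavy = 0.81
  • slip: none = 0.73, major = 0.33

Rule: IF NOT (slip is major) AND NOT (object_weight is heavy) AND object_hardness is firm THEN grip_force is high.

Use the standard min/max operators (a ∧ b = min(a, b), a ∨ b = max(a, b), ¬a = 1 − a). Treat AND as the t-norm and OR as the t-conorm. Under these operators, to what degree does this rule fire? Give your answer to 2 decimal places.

firing strength: ¬major=1−0.33=0.67, ¬heavy=1−0.81=0.19, firm=0.05; AND[min(a, b)] → w = 0.05

0.05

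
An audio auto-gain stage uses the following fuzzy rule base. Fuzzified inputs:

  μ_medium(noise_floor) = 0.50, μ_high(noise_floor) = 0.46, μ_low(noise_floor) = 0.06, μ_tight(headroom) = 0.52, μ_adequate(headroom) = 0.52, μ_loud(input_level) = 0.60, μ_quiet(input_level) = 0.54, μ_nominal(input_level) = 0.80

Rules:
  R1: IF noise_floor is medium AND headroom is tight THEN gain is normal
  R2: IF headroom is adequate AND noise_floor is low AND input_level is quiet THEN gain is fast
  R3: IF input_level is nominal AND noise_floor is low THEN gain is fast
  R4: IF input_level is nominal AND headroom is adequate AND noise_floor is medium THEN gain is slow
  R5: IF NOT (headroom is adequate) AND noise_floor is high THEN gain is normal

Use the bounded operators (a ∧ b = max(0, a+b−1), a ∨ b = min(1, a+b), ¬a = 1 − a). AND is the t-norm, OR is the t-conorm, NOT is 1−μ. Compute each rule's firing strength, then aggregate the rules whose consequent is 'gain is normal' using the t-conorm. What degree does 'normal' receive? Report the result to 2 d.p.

R1: medium=0.50, tight=0.52; AND[max(0, a+b−1)] → w = 0.02
R2: adequate=0.52, low=0.06, quiet=0.54; AND[max(0, a+b−1)] → w = 0.00
R3: nominal=0.80, low=0.06; AND[max(0, a+b−1)] → w = 0.00
R4: nominal=0.80, adequate=0.52, medium=0.50; AND[max(0, a+b−1)] → w = 0.00
R5: ¬adequate=1−0.52=0.48, high=0.46; AND[max(0, a+b−1)] → w = 0.00
Rules with consequent 'normal': {R1, R5} → strengths 0.02, 0.00
Aggregate via t-conorm [min(1, a+b)]: 0.02

0.02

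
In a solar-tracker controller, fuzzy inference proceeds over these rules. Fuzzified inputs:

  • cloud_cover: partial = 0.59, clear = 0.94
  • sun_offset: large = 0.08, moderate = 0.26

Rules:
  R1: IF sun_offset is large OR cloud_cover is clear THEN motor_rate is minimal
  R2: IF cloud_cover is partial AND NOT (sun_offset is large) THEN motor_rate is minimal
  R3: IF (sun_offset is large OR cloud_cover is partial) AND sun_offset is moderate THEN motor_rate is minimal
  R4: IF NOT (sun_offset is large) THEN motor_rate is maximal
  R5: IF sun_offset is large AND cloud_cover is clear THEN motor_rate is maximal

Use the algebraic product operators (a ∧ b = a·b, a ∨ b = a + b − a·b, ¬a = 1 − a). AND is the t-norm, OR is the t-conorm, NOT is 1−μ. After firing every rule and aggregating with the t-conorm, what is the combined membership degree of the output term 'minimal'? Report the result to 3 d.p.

R1: large=0.08, clear=0.94; OR[a + b − a·b] → w = 0.9448
R2: partial=0.59, ¬large=1−0.08=0.92; AND[a·b] → w = 0.5428
R3: (large=0.08 OR partial=0.59) = 0.6228; AND[a·b] with moderate=0.26 → w = 0.1619
R4: ¬large=1−0.08=0.92 → w = 0.9200
R5: large=0.08, clear=0.94; AND[a·b] → w = 0.0752
Rules with consequent 'minimal': {R1, R2, R3} → strengths 0.9448, 0.5428, 0.1619
Aggregate via t-conorm [a + b − a·b]: 0.9788

0.979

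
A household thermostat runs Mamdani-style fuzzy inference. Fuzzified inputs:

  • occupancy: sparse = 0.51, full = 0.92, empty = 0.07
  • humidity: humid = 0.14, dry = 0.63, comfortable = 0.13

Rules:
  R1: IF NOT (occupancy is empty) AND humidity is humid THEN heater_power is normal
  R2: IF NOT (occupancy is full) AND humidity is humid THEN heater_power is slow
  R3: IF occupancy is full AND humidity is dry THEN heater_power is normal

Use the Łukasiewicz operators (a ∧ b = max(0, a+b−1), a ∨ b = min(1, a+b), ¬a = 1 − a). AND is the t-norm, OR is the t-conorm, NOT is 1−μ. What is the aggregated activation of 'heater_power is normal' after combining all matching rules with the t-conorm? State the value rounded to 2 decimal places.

0.62

R1: ¬empty=1−0.07=0.93, humid=0.14; AND[max(0, a+b−1)] → w = 0.07
R2: ¬full=1−0.92=0.08, humid=0.14; AND[max(0, a+b−1)] → w = 0.00
R3: full=0.92, dry=0.63; AND[max(0, a+b−1)] → w = 0.55
Rules with consequent 'normal': {R1, R3} → strengths 0.07, 0.55
Aggregate via t-conorm [min(1, a+b)]: 0.62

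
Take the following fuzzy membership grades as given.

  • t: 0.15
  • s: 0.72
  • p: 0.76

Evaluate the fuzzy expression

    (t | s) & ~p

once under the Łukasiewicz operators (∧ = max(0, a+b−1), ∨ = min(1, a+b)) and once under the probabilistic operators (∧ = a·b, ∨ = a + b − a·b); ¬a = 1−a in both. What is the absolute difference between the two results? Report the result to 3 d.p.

0.073

Under Łukasiewicz:
  t | s = min(1, a+b) on (0.15, 0.72) = 0.87
  ~p = 1 − 0.76 = 0.24
  (t | s) & ~p = max(0, a+b−1) on (0.87, 0.24) = 0.11
  → value = 0.1100
Under probabilistic:
  t | s = a + b − a·b on (0.1500, 0.7200) = 0.7620
  ~p = 1 − 0.7600 = 0.2400
  (t | s) & ~p = a·b on (0.7620, 0.2400) = 0.1829
  → value = 0.1829
|0.1100 − 0.1829| = 0.073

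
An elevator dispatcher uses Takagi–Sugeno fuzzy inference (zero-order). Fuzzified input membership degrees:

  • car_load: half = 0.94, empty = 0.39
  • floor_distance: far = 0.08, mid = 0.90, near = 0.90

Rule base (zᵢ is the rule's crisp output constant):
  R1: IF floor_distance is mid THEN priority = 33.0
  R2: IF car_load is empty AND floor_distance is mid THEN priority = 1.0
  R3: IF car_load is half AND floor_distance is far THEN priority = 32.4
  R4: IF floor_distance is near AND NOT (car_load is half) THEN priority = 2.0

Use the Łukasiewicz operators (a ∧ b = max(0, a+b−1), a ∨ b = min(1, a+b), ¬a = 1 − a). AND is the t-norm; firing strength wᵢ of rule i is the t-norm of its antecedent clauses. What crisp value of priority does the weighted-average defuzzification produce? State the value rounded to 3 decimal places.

R1 (z=33.0): mid=0.90 → w = 0.90
R2 (z=1.0): empty=0.39, mid=0.90; AND[max(0, a+b−1)] → w = 0.29
R3 (z=32.4): half=0.94, far=0.08; AND[max(0, a+b−1)] → w = 0.02
R4 (z=2.0): near=0.90, ¬half=1−0.94=0.06; AND[max(0, a+b−1)] → w = 0.00
Weighted average = (0.90·33.0 + 0.29·1.0 + 0.02·32.4 + 0.00·2.0) / (0.90 + 0.29 + 0.02 + 0.00)
  = 30.6380 / 1.2100 = 25.321

25.321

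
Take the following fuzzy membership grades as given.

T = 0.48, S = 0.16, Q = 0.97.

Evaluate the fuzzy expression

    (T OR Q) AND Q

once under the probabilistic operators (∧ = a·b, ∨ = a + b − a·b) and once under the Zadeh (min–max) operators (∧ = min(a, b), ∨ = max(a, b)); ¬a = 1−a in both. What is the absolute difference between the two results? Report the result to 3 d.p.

Under probabilistic:
  T OR Q = a + b − a·b on (0.4800, 0.9700) = 0.9844
  (T OR Q) AND Q = a·b on (0.9844, 0.9700) = 0.9549
  → value = 0.9549
Under Zadeh (min–max):
  T OR Q = max(a, b) on (0.48, 0.97) = 0.97
  (T OR Q) AND Q = min(a, b) on (0.97, 0.97) = 0.97
  → value = 0.9700
|0.9549 − 0.9700| = 0.015

0.015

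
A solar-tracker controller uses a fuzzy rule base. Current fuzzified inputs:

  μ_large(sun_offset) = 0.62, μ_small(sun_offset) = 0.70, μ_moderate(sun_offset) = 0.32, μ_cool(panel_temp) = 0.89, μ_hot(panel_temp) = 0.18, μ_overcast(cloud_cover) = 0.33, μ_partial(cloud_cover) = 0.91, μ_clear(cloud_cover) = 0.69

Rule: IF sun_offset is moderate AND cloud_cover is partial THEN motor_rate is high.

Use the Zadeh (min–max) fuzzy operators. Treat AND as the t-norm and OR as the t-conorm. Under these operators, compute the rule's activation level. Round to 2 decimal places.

firing strength: moderate=0.32, partial=0.91; AND[min(a, b)] → w = 0.32

0.32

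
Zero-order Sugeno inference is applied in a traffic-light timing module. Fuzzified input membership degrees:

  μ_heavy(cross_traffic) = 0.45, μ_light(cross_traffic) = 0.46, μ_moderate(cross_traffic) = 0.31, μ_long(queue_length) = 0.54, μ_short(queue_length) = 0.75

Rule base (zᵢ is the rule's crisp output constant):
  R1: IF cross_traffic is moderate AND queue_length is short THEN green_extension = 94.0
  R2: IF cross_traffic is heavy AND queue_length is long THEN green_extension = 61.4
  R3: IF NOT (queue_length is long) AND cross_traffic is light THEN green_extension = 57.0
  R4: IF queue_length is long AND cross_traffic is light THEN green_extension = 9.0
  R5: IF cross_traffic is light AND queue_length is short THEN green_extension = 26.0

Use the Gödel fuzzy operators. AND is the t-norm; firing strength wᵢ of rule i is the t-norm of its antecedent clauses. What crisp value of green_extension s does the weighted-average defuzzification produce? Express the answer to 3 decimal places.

46.304

R1 (z=94.0): moderate=0.31, short=0.75; AND[min(a, b)] → w = 0.31
R2 (z=61.4): heavy=0.45, long=0.54; AND[min(a, b)] → w = 0.45
R3 (z=57.0): ¬long=1−0.54=0.46, light=0.46; AND[min(a, b)] → w = 0.46
R4 (z=9.0): long=0.54, light=0.46; AND[min(a, b)] → w = 0.46
R5 (z=26.0): light=0.46, short=0.75; AND[min(a, b)] → w = 0.46
Weighted average = (0.31·94.0 + 0.45·61.4 + 0.46·57.0 + 0.46·9.0 + 0.46·26.0) / (0.31 + 0.45 + 0.46 + 0.46 + 0.46)
  = 99.0900 / 2.1400 = 46.304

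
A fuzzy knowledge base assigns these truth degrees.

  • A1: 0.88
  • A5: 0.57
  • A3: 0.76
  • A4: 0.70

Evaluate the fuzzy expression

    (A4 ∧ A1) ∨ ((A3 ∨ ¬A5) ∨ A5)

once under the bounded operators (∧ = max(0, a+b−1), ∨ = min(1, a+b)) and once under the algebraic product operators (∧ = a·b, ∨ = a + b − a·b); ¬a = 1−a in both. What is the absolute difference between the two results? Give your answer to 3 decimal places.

Under bounded:
  A4 ∧ A1 = max(0, a+b−1) on (0.70, 0.88) = 0.58
  ¬A5 = 1 − 0.57 = 0.43
  A3 ∨ ¬A5 = min(1, a+b) on (0.76, 0.43) = 1.00
  (A3 ∨ ¬A5) ∨ A5 = min(1, a+b) on (1.00, 0.57) = 1.00
  (A4 ∧ A1) ∨ ((A3 ∨ ¬A5) ∨ A5) = min(1, a+b) on (0.58, 1.00) = 1.00
  → value = 1.0000
Under algebraic product:
  A4 ∧ A1 = a·b on (0.7000, 0.8800) = 0.6160
  ¬A5 = 1 − 0.5700 = 0.4300
  A3 ∨ ¬A5 = a + b − a·b on (0.7600, 0.4300) = 0.8632
  (A3 ∨ ¬A5) ∨ A5 = a + b − a·b on (0.8632, 0.5700) = 0.9412
  (A4 ∧ A1) ∨ ((A3 ∨ ¬A5) ∨ A5) = a + b − a·b on (0.6160, 0.9412) = 0.9774
  → value = 0.9774
|1.0000 − 0.9774| = 0.023

0.023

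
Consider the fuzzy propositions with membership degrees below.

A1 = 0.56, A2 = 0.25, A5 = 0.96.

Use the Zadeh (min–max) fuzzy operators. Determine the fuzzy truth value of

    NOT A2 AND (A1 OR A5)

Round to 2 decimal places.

NOT A2 = 1 − 0.25 = 0.75
A1 OR A5 = max(a, b) on (0.56, 0.96) = 0.96
NOT A2 AND (A1 OR A5) = min(a, b) on (0.75, 0.96) = 0.75

0.75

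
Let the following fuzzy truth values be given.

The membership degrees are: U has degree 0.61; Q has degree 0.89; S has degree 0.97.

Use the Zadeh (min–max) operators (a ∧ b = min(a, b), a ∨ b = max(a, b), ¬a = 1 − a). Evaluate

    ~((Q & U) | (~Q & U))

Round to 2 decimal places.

Q & U = min(a, b) on (0.89, 0.61) = 0.61
~Q = 1 − 0.89 = 0.11
~Q & U = min(a, b) on (0.11, 0.61) = 0.11
(Q & U) | (~Q & U) = max(a, b) on (0.61, 0.11) = 0.61
~((Q & U) | (~Q & U)) = 1 − 0.61 = 0.39

0.39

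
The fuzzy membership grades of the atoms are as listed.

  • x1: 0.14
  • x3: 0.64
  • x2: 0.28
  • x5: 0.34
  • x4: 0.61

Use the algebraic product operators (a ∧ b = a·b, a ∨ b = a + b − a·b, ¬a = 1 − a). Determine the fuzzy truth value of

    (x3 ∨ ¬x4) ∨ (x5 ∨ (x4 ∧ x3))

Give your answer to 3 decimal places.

0.912

¬x4 = 1 − 0.6100 = 0.3900
x3 ∨ ¬x4 = a + b − a·b on (0.6400, 0.3900) = 0.7804
x4 ∧ x3 = a·b on (0.6100, 0.6400) = 0.3904
x5 ∨ (x4 ∧ x3) = a + b − a·b on (0.3400, 0.3904) = 0.5977
(x3 ∨ ¬x4) ∨ (x5 ∨ (x4 ∧ x3)) = a + b − a·b on (0.7804, 0.5977) = 0.9116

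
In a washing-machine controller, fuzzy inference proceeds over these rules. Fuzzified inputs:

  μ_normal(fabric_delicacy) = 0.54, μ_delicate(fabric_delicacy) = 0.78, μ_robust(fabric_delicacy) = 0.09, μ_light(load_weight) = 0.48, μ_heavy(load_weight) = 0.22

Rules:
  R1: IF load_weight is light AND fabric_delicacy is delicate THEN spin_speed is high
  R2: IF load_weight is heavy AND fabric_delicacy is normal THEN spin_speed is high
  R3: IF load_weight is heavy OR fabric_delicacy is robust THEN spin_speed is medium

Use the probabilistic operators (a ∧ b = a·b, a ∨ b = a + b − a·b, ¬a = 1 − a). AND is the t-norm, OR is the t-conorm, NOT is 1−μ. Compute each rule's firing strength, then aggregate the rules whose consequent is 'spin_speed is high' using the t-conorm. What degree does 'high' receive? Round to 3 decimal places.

0.449

R1: light=0.48, delicate=0.78; AND[a·b] → w = 0.3744
R2: heavy=0.22, normal=0.54; AND[a·b] → w = 0.1188
R3: heavy=0.22, robust=0.09; OR[a + b − a·b] → w = 0.2902
Rules with consequent 'high': {R1, R2} → strengths 0.3744, 0.1188
Aggregate via t-conorm [a + b − a·b]: 0.4487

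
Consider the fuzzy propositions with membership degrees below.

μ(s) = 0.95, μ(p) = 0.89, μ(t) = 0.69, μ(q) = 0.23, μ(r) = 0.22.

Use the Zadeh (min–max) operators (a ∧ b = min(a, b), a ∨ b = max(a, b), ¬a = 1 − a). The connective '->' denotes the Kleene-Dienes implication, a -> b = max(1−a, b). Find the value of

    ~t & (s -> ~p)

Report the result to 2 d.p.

0.11

~t = 1 − 0.69 = 0.31
~p = 1 − 0.89 = 0.11
s -> ~p  [Kleene-Dienes: max(1−a, b)] with a=0.95, b=0.11 → 0.11
~t & (s -> ~p) = min(a, b) on (0.31, 0.11) = 0.11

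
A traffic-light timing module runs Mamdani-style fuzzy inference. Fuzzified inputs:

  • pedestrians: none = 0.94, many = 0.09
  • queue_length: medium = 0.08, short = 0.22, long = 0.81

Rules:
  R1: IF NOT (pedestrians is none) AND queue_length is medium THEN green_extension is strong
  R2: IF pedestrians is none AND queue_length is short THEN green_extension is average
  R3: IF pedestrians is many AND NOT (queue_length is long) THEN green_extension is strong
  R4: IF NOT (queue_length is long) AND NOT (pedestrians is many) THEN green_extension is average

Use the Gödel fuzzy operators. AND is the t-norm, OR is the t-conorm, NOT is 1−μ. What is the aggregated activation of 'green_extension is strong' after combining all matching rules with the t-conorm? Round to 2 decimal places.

R1: ¬none=1−0.94=0.06, medium=0.08; AND[min(a, b)] → w = 0.06
R2: none=0.94, short=0.22; AND[min(a, b)] → w = 0.22
R3: many=0.09, ¬long=1−0.81=0.19; AND[min(a, b)] → w = 0.09
R4: ¬long=1−0.81=0.19, ¬many=1−0.09=0.91; AND[min(a, b)] → w = 0.19
Rules with consequent 'strong': {R1, R3} → strengths 0.06, 0.09
Aggregate via t-conorm [max(a, b)]: 0.09

0.09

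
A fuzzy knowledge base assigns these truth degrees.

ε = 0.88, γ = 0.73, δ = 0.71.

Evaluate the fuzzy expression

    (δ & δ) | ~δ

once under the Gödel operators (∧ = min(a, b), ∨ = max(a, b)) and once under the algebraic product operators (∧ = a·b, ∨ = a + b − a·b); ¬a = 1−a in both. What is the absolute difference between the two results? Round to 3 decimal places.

Under Gödel:
  δ & δ = min(a, b) on (0.71, 0.71) = 0.71
  ~δ = 1 − 0.71 = 0.29
  (δ & δ) | ~δ = max(a, b) on (0.71, 0.29) = 0.71
  → value = 0.7100
Under algebraic product:
  δ & δ = a·b on (0.7100, 0.7100) = 0.5041
  ~δ = 1 − 0.7100 = 0.2900
  (δ & δ) | ~δ = a + b − a·b on (0.5041, 0.2900) = 0.6479
  → value = 0.6479
|0.7100 − 0.6479| = 0.062

0.062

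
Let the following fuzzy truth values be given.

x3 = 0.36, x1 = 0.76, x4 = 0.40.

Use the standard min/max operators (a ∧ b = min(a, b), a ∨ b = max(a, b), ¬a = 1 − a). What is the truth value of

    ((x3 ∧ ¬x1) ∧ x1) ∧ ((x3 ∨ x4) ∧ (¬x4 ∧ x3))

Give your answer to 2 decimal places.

¬x1 = 1 − 0.76 = 0.24
x3 ∧ ¬x1 = min(a, b) on (0.36, 0.24) = 0.24
(x3 ∧ ¬x1) ∧ x1 = min(a, b) on (0.24, 0.76) = 0.24
x3 ∨ x4 = max(a, b) on (0.36, 0.40) = 0.40
¬x4 = 1 − 0.40 = 0.60
¬x4 ∧ x3 = min(a, b) on (0.60, 0.36) = 0.36
(x3 ∨ x4) ∧ (¬x4 ∧ x3) = min(a, b) on (0.40, 0.36) = 0.36
((x3 ∧ ¬x1) ∧ x1) ∧ ((x3 ∨ x4) ∧ (¬x4 ∧ x3)) = min(a, b) on (0.24, 0.36) = 0.24

0.24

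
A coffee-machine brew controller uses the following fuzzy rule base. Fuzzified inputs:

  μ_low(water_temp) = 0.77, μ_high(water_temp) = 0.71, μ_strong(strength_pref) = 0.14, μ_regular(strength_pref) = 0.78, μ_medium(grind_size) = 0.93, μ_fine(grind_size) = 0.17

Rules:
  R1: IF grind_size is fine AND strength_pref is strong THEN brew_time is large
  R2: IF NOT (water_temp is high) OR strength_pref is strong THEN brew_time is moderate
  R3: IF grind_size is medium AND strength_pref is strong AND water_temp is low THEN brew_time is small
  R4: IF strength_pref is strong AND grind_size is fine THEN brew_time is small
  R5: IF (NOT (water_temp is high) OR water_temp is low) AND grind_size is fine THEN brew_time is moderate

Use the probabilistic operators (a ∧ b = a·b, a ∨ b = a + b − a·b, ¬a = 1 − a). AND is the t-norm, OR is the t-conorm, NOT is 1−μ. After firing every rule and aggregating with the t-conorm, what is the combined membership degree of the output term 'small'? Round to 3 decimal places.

0.122

R1: fine=0.17, strong=0.14; AND[a·b] → w = 0.0238
R2: ¬high=1−0.71=0.29, strong=0.14; OR[a + b − a·b] → w = 0.3894
R3: medium=0.93, strong=0.14, low=0.77; AND[a·b] → w = 0.1003
R4: strong=0.14, fine=0.17; AND[a·b] → w = 0.0238
R5: (¬high=1−0.71=0.29 OR low=0.77) = 0.8367; AND[a·b] with fine=0.17 → w = 0.1422
Rules with consequent 'small': {R3, R4} → strengths 0.1003, 0.0238
Aggregate via t-conorm [a + b − a·b]: 0.1217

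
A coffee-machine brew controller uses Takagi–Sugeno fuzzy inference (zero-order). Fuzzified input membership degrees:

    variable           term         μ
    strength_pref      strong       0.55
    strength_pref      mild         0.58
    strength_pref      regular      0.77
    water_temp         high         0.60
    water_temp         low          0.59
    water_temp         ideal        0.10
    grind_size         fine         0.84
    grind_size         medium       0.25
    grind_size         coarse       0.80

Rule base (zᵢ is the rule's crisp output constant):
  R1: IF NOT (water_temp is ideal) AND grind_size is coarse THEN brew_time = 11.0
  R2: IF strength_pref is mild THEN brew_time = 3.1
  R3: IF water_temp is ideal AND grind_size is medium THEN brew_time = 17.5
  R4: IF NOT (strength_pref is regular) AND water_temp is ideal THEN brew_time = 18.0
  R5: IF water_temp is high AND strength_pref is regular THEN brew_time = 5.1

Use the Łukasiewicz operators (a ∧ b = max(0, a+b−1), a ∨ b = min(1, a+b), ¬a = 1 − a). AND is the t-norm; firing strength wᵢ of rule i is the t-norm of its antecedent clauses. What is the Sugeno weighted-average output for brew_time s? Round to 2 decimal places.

6.90

R1 (z=11.0): ¬ideal=1−0.10=0.90, coarse=0.80; AND[max(0, a+b−1)] → w = 0.70
R2 (z=3.1): mild=0.58 → w = 0.58
R3 (z=17.5): ideal=0.10, medium=0.25; AND[max(0, a+b−1)] → w = 0.00
R4 (z=18.0): ¬regular=1−0.77=0.23, ideal=0.10; AND[max(0, a+b−1)] → w = 0.00
R5 (z=5.1): high=0.60, regular=0.77; AND[max(0, a+b−1)] → w = 0.37
Weighted average = (0.70·11.0 + 0.58·3.1 + 0.00·17.5 + 0.00·18.0 + 0.37·5.1) / (0.70 + 0.58 + 0.00 + 0.00 + 0.37)
  = 11.3850 / 1.6500 = 6.90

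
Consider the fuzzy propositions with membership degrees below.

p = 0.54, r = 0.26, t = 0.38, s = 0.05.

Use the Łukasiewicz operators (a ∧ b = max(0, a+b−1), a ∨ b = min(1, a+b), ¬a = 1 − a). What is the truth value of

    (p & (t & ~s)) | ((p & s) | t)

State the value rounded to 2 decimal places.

~s = 1 − 0.05 = 0.95
t & ~s = max(0, a+b−1) on (0.38, 0.95) = 0.33
p & (t & ~s) = max(0, a+b−1) on (0.54, 0.33) = 0.00
p & s = max(0, a+b−1) on (0.54, 0.05) = 0.00
(p & s) | t = min(1, a+b) on (0.00, 0.38) = 0.38
(p & (t & ~s)) | ((p & s) | t) = min(1, a+b) on (0.00, 0.38) = 0.38

0.38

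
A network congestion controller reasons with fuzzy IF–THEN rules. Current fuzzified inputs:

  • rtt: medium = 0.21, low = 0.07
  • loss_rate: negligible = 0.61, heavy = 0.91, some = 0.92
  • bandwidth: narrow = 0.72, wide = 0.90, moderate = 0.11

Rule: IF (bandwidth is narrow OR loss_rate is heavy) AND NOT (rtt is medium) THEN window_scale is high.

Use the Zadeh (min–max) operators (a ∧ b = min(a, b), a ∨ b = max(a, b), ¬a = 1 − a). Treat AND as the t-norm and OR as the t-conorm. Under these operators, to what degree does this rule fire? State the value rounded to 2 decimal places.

0.79

firing strength: (narrow=0.72 OR heavy=0.91) = 0.91; AND[min(a, b)] with ¬medium=1−0.21=0.79 → w = 0.79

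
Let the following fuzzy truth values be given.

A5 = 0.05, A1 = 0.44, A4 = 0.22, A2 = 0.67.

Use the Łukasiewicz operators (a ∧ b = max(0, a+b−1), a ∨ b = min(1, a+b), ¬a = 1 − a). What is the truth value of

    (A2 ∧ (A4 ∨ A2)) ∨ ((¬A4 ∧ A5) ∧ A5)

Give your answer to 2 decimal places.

0.56

A4 ∨ A2 = min(1, a+b) on (0.22, 0.67) = 0.89
A2 ∧ (A4 ∨ A2) = max(0, a+b−1) on (0.67, 0.89) = 0.56
¬A4 = 1 − 0.22 = 0.78
¬A4 ∧ A5 = max(0, a+b−1) on (0.78, 0.05) = 0.00
(¬A4 ∧ A5) ∧ A5 = max(0, a+b−1) on (0.00, 0.05) = 0.00
(A2 ∧ (A4 ∨ A2)) ∨ ((¬A4 ∧ A5) ∧ A5) = min(1, a+b) on (0.56, 0.00) = 0.56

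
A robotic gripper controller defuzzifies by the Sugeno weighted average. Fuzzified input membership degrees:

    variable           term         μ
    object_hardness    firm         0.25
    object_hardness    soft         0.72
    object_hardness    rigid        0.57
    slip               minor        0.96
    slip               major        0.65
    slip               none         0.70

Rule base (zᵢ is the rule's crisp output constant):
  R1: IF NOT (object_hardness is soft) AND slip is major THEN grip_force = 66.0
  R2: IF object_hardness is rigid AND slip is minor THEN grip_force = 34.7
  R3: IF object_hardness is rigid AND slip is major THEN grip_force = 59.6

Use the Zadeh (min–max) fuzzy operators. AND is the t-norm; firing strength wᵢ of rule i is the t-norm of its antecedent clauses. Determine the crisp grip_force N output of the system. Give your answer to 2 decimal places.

R1 (z=66.0): ¬soft=1−0.72=0.28, major=0.65; AND[min(a, b)] → w = 0.28
R2 (z=34.7): rigid=0.57, minor=0.96; AND[min(a, b)] → w = 0.57
R3 (z=59.6): rigid=0.57, major=0.65; AND[min(a, b)] → w = 0.57
Weighted average = (0.28·66.0 + 0.57·34.7 + 0.57·59.6) / (0.28 + 0.57 + 0.57)
  = 72.2310 / 1.4200 = 50.87

50.87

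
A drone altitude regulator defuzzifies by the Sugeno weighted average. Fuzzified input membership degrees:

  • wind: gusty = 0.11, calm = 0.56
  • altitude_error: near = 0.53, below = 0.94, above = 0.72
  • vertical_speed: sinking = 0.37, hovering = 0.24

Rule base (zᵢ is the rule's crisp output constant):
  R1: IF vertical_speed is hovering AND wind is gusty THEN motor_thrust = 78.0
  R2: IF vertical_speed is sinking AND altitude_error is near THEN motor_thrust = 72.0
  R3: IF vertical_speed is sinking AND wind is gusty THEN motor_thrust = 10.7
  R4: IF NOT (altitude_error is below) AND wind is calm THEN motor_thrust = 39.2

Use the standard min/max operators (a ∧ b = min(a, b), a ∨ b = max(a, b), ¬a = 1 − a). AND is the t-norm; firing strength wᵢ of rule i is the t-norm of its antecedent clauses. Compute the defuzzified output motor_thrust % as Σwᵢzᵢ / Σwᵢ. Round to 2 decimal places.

R1 (z=78.0): hovering=0.24, gusty=0.11; AND[min(a, b)] → w = 0.11
R2 (z=72.0): sinking=0.37, near=0.53; AND[min(a, b)] → w = 0.37
R3 (z=10.7): sinking=0.37, gusty=0.11; AND[min(a, b)] → w = 0.11
R4 (z=39.2): ¬below=1−0.94=0.06, calm=0.56; AND[min(a, b)] → w = 0.06
Weighted average = (0.11·78.0 + 0.37·72.0 + 0.11·10.7 + 0.06·39.2) / (0.11 + 0.37 + 0.11 + 0.06)
  = 38.7490 / 0.6500 = 59.61

59.61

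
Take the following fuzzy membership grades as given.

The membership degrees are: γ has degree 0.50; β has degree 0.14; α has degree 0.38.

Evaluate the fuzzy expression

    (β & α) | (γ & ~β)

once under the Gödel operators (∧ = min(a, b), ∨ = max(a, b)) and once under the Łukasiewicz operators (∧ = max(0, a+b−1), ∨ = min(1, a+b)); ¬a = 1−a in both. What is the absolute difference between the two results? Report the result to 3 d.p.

Under Gödel:
  β & α = min(a, b) on (0.14, 0.38) = 0.14
  ~β = 1 − 0.14 = 0.86
  γ & ~β = min(a, b) on (0.50, 0.86) = 0.50
  (β & α) | (γ & ~β) = max(a, b) on (0.14, 0.50) = 0.50
  → value = 0.5000
Under Łukasiewicz:
  β & α = max(0, a+b−1) on (0.14, 0.38) = 0.00
  ~β = 1 − 0.14 = 0.86
  γ & ~β = max(0, a+b−1) on (0.50, 0.86) = 0.36
  (β & α) | (γ & ~β) = min(1, a+b) on (0.00, 0.36) = 0.36
  → value = 0.3600
|0.5000 − 0.3600| = 0.140

0.140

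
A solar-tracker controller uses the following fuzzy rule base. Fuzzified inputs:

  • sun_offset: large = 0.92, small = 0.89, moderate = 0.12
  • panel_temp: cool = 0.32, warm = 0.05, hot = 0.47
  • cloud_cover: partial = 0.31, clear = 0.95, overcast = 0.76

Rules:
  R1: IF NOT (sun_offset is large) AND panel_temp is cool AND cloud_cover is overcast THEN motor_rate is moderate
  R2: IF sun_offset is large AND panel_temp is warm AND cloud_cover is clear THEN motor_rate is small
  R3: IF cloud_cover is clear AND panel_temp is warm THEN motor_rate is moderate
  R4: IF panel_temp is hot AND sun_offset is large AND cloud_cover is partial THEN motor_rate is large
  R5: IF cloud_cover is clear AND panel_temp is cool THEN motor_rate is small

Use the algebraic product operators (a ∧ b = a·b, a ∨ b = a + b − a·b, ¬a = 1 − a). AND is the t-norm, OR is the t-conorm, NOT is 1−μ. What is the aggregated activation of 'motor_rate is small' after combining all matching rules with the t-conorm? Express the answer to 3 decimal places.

0.334

R1: ¬large=1−0.92=0.08, cool=0.32, overcast=0.76; AND[a·b] → w = 0.0195
R2: large=0.92, warm=0.05, clear=0.95; AND[a·b] → w = 0.0437
R3: clear=0.95, warm=0.05; AND[a·b] → w = 0.0475
R4: hot=0.47, large=0.92, partial=0.31; AND[a·b] → w = 0.1340
R5: clear=0.95, cool=0.32; AND[a·b] → w = 0.3040
Rules with consequent 'small': {R2, R5} → strengths 0.0437, 0.3040
Aggregate via t-conorm [a + b − a·b]: 0.3344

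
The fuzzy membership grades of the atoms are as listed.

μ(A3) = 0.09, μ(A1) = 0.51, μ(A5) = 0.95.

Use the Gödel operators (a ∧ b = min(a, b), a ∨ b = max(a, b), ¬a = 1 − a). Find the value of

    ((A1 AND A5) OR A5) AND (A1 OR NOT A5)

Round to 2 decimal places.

0.51

A1 AND A5 = min(a, b) on (0.51, 0.95) = 0.51
(A1 AND A5) OR A5 = max(a, b) on (0.51, 0.95) = 0.95
NOT A5 = 1 − 0.95 = 0.05
A1 OR NOT A5 = max(a, b) on (0.51, 0.05) = 0.51
((A1 AND A5) OR A5) AND (A1 OR NOT A5) = min(a, b) on (0.95, 0.51) = 0.51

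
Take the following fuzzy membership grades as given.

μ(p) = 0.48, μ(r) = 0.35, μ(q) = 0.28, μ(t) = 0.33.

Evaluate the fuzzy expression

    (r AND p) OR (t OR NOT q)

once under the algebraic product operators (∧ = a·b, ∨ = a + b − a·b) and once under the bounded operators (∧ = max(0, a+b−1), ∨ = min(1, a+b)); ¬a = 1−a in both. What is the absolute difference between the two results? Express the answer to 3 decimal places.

0.156

Under algebraic product:
  r AND p = a·b on (0.3500, 0.4800) = 0.1680
  NOT q = 1 − 0.2800 = 0.7200
  t OR NOT q = a + b − a·b on (0.3300, 0.7200) = 0.8124
  (r AND p) OR (t OR NOT q) = a + b − a·b on (0.1680, 0.8124) = 0.8439
  → value = 0.8439
Under bounded:
  r AND p = max(0, a+b−1) on (0.35, 0.48) = 0.00
  NOT q = 1 − 0.28 = 0.72
  t OR NOT q = min(1, a+b) on (0.33, 0.72) = 1.00
  (r AND p) OR (t OR NOT q) = min(1, a+b) on (0.00, 1.00) = 1.00
  → value = 1.0000
|0.8439 − 1.0000| = 0.156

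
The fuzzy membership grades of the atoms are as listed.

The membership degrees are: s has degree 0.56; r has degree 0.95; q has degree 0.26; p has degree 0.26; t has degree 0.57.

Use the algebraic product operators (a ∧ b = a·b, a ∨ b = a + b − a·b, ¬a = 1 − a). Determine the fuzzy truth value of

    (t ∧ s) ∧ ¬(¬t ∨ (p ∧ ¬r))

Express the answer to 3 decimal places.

t ∧ s = a·b on (0.5700, 0.5600) = 0.3192
¬t = 1 − 0.5700 = 0.4300
¬r = 1 − 0.9500 = 0.0500
p ∧ ¬r = a·b on (0.2600, 0.0500) = 0.0130
¬t ∨ (p ∧ ¬r) = a + b − a·b on (0.4300, 0.0130) = 0.4374
¬(¬t ∨ (p ∧ ¬r)) = 1 − 0.4374 = 0.5626
(t ∧ s) ∧ ¬(¬t ∨ (p ∧ ¬r)) = a·b on (0.3192, 0.5626) = 0.1796

0.180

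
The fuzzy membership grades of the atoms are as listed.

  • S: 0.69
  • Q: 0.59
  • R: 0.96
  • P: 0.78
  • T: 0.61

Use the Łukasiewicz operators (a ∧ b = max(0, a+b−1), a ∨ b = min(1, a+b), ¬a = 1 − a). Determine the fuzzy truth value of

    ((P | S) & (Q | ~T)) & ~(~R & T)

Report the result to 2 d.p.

0.98

P | S = min(1, a+b) on (0.78, 0.69) = 1.00
~T = 1 − 0.61 = 0.39
Q | ~T = min(1, a+b) on (0.59, 0.39) = 0.98
(P | S) & (Q | ~T) = max(0, a+b−1) on (1.00, 0.98) = 0.98
~R = 1 − 0.96 = 0.04
~R & T = max(0, a+b−1) on (0.04, 0.61) = 0.00
~(~R & T) = 1 − 0.00 = 1.00
((P | S) & (Q | ~T)) & ~(~R & T) = max(0, a+b−1) on (0.98, 1.00) = 0.98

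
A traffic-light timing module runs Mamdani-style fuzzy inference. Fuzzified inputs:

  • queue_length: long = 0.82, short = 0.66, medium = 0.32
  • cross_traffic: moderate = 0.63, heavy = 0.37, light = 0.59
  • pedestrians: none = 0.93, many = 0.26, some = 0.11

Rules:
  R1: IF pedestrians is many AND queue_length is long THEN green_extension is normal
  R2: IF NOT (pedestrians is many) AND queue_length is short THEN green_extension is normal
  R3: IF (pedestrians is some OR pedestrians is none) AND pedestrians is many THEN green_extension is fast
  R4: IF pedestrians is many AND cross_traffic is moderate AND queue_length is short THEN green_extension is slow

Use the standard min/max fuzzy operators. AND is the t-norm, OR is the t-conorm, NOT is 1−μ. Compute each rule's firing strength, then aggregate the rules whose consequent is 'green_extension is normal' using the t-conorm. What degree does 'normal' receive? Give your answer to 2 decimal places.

R1: many=0.26, long=0.82; AND[min(a, b)] → w = 0.26
R2: ¬many=1−0.26=0.74, short=0.66; AND[min(a, b)] → w = 0.66
R3: (some=0.11 OR none=0.93) = 0.93; AND[min(a, b)] with many=0.26 → w = 0.26
R4: many=0.26, moderate=0.63, short=0.66; AND[min(a, b)] → w = 0.26
Rules with consequent 'normal': {R1, R2} → strengths 0.26, 0.66
Aggregate via t-conorm [max(a, b)]: 0.66

0.66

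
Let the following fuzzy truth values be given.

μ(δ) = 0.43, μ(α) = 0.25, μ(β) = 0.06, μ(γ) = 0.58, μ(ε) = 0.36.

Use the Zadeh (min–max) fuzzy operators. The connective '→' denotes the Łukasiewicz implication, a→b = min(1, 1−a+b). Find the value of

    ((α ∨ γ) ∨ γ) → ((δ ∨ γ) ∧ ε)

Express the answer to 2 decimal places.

α ∨ γ = max(a, b) on (0.25, 0.58) = 0.58
(α ∨ γ) ∨ γ = max(a, b) on (0.58, 0.58) = 0.58
δ ∨ γ = max(a, b) on (0.43, 0.58) = 0.58
(δ ∨ γ) ∧ ε = min(a, b) on (0.58, 0.36) = 0.36
((α ∨ γ) ∨ γ) → ((δ ∨ γ) ∧ ε)  [Łukasiewicz: min(1, 1−a+b)] with a=0.58, b=0.36 → 0.78

0.78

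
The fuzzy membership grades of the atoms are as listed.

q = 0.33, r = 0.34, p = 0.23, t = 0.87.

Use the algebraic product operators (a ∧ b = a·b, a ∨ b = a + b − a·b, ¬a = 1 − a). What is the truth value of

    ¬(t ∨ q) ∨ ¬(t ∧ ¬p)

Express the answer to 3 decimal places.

t ∨ q = a + b − a·b on (0.8700, 0.3300) = 0.9129
¬(t ∨ q) = 1 − 0.9129 = 0.0871
¬p = 1 − 0.2300 = 0.7700
t ∧ ¬p = a·b on (0.8700, 0.7700) = 0.6699
¬(t ∧ ¬p) = 1 − 0.6699 = 0.3301
¬(t ∨ q) ∨ ¬(t ∧ ¬p) = a + b − a·b on (0.0871, 0.3301) = 0.3884

0.388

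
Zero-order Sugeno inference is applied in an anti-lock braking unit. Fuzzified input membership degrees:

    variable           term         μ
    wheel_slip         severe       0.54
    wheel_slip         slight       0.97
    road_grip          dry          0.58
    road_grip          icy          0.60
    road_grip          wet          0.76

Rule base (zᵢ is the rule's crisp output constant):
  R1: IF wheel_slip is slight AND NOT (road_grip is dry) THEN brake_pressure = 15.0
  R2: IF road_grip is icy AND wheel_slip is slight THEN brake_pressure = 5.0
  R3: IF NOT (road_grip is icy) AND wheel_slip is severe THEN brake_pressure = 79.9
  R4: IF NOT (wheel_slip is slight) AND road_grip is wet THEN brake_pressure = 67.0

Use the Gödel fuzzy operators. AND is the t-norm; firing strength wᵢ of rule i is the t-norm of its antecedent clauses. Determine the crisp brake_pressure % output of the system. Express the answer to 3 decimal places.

29.841

R1 (z=15.0): slight=0.97, ¬dry=1−0.58=0.42; AND[min(a, b)] → w = 0.42
R2 (z=5.0): icy=0.60, slight=0.97; AND[min(a, b)] → w = 0.60
R3 (z=79.9): ¬icy=1−0.60=0.40, severe=0.54; AND[min(a, b)] → w = 0.40
R4 (z=67.0): ¬slight=1−0.97=0.03, wet=0.76; AND[min(a, b)] → w = 0.03
Weighted average = (0.42·15.0 + 0.60·5.0 + 0.40·79.9 + 0.03·67.0) / (0.42 + 0.60 + 0.40 + 0.03)
  = 43.2700 / 1.4500 = 29.841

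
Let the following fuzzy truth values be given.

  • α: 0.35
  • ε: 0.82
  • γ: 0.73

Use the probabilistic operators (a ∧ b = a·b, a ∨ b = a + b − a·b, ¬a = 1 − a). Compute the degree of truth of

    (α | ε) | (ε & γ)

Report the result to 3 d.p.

α | ε = a + b − a·b on (0.3500, 0.8200) = 0.8830
ε & γ = a·b on (0.8200, 0.7300) = 0.5986
(α | ε) | (ε & γ) = a + b − a·b on (0.8830, 0.5986) = 0.9530

0.953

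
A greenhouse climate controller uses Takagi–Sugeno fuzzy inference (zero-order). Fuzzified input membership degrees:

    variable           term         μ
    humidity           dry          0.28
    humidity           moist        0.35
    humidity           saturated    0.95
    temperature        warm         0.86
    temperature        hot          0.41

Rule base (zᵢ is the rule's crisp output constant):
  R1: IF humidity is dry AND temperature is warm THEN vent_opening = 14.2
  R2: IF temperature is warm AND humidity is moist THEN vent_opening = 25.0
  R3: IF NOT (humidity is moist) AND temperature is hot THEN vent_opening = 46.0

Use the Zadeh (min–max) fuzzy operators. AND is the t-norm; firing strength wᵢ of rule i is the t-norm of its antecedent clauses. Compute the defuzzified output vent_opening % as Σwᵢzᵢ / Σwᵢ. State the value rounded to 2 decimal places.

R1 (z=14.2): dry=0.28, warm=0.86; AND[min(a, b)] → w = 0.28
R2 (z=25.0): warm=0.86, moist=0.35; AND[min(a, b)] → w = 0.35
R3 (z=46.0): ¬moist=1−0.35=0.65, hot=0.41; AND[min(a, b)] → w = 0.41
Weighted average = (0.28·14.2 + 0.35·25.0 + 0.41·46.0) / (0.28 + 0.35 + 0.41)
  = 31.5860 / 1.0400 = 30.37

30.37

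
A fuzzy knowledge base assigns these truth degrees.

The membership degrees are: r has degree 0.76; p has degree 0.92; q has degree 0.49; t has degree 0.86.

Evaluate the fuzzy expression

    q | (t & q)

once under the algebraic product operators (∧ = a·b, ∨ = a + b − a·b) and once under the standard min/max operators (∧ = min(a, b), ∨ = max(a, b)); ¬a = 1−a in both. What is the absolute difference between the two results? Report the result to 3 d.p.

0.215

Under algebraic product:
  t & q = a·b on (0.8600, 0.4900) = 0.4214
  q | (t & q) = a + b − a·b on (0.4900, 0.4214) = 0.7049
  → value = 0.7049
Under standard min/max:
  t & q = min(a, b) on (0.86, 0.49) = 0.49
  q | (t & q) = max(a, b) on (0.49, 0.49) = 0.49
  → value = 0.4900
|0.7049 − 0.4900| = 0.215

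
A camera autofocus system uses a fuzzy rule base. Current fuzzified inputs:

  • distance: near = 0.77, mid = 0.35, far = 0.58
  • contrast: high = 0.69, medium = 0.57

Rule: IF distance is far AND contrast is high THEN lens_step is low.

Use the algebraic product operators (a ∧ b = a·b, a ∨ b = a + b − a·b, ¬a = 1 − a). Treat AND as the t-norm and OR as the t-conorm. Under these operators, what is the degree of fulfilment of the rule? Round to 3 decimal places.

0.400

firing strength: far=0.58, high=0.69; AND[a·b] → w = 0.4002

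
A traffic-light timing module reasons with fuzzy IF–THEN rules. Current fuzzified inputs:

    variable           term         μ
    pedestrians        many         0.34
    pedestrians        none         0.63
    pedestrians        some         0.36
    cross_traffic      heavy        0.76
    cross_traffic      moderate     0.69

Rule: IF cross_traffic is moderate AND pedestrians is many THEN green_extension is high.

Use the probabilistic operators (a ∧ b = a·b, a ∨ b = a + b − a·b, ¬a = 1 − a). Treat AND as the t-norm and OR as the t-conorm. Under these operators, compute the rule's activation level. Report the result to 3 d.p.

firing strength: moderate=0.69, many=0.34; AND[a·b] → w = 0.2346

0.235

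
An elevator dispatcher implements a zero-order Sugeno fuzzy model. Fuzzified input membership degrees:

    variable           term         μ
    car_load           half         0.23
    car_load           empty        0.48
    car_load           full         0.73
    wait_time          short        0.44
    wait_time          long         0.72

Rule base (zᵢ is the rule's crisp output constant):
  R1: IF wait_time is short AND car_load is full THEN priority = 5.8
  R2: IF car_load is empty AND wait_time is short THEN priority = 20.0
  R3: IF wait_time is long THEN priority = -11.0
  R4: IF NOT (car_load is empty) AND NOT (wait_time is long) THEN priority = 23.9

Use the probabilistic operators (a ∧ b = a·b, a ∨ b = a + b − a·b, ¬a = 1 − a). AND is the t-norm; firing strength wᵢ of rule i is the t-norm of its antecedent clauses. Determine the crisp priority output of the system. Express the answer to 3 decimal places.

1.178

R1 (z=5.8): short=0.44, full=0.73; AND[a·b] → w = 0.3212
R2 (z=20.0): empty=0.48, short=0.44; AND[a·b] → w = 0.2112
R3 (z=-11.0): long=0.72 → w = 0.7200
R4 (z=23.9): ¬empty=1−0.48=0.52, ¬long=1−0.72=0.28; AND[a·b] → w = 0.1456
Weighted average = (0.3212·5.8 + 0.2112·20.0 + 0.7200·-11.0 + 0.1456·23.9) / (0.3212 + 0.2112 + 0.7200 + 0.1456)
  = 1.6468 / 1.3980 = 1.178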